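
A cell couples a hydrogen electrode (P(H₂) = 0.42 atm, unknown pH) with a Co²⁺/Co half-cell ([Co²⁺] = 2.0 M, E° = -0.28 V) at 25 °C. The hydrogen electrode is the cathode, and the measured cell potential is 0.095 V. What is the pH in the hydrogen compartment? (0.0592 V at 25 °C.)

pH = 3.16

E°_cell = 0.28 V and n = 2.
log Q = n(E° − E)/0.0592 = 2×(0.28 − 0.095)/0.0592 = 6.250.
With Q = [Co²⁺]·P(H₂) / [H⁺]^2, solving for [H⁺] gives log[H⁺] = -3.163, so pH = 3.16.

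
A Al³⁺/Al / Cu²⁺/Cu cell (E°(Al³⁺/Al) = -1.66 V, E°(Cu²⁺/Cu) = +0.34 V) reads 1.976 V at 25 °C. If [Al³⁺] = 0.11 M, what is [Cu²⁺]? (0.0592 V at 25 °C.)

From the Nernst equation, log Q = n(E° − E)/0.0592 = 6(2.00 − 1.976)/0.0592 = 2.432, so Q = 271.
With Q = [Al³⁺]^2/[Cu²⁺]^3 and the known concentrations, [Cu²⁺]^3 in the denominator gives [Cu²⁺] = 0.035 M.

0.035 M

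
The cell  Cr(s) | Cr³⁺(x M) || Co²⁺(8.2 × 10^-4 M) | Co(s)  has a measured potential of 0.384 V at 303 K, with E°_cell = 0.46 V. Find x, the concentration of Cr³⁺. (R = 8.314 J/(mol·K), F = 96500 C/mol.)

From the Nernst equation, ln Q = nF(E° − E)/RT = 6×96500×(0.46 − 0.384)/(8.314×303) = 17.468, so Q = 3.86 × 10^7.
With Q = [Cr³⁺]^2/[Co²⁺]^3 and the known concentrations, [Cr³⁺]^2 in the numerator gives [Cr³⁺] = 0.15 M.

0.15 M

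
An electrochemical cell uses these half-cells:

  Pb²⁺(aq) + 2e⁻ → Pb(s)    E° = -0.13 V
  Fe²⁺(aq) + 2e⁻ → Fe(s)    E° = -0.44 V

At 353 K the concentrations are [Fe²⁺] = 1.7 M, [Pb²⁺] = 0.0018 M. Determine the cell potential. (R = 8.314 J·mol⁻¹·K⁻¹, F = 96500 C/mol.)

The Pb²⁺/Pb couple has the higher reduction potential and acts as the cathode, so E°_cell = -0.13 − (-0.44) = 0.31 V.
Balancing electrons gives n = 2; the reaction quotient is Q = [Fe²⁺]/[Pb²⁺] = 944.
E = E° − (RT/nF) ln Q = 0.31 − (8.314×353)/(2×96500) × (6.851) = 0.310 − 0.104 = 0.206 V.

0.206 V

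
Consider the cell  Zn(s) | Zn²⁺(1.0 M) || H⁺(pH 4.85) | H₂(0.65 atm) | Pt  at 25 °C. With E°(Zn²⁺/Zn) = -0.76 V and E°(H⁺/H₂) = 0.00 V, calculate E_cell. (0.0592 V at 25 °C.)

The hydrogen couple is the cathode, so E°_cell = 0.76 V; n = 2.
[H⁺] = 10^(−4.85) = 1.4 × 10^-5 M, and Q = [Zn²⁺]·P(H₂) / [H⁺]^2 = 3.26 × 10^9.
E = E° − (0.0592/2) log Q = 0.76 − (0.0592/2)(9.513) = 0.478 V.

0.48 V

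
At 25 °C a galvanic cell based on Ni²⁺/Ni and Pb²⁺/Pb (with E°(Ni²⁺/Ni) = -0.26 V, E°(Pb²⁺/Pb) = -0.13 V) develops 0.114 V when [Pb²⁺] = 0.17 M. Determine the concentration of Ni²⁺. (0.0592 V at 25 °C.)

From the Nernst equation, log Q = n(E° − E)/0.0592 = 2(0.13 − 0.114)/0.0592 = 0.541, so Q = 3.47.
With Q = [Ni²⁺]/[Pb²⁺] and the known concentrations, [Ni²⁺] in the numerator gives [Ni²⁺] = 0.59 M.

0.59 M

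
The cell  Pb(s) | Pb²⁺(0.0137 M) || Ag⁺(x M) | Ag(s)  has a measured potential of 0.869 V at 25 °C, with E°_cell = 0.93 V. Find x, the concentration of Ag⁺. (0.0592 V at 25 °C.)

0.011 M

From the Nernst equation, log Q = n(E° − E)/0.0592 = 2(0.93 − 0.869)/0.0592 = 2.061, so Q = 115.
With Q = [Pb²⁺]/[Ag⁺]^2 and the known concentrations, [Ag⁺]^2 in the denominator gives [Ag⁺] = 0.011 M.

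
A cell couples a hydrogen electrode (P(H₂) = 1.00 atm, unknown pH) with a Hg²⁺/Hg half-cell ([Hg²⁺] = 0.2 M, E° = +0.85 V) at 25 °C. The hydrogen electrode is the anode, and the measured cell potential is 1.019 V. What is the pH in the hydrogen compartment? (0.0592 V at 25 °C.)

E°_cell = 0.85 V and n = 2.
log Q = n(E° − E)/0.0592 = 2×(0.85 − 1.019)/0.0592 = -5.709.
With Q = [H⁺]^2 / ([Hg²⁺]·P(H₂)), solving for [H⁺] gives log[H⁺] = -3.204, so pH = 3.20.

pH = 3.20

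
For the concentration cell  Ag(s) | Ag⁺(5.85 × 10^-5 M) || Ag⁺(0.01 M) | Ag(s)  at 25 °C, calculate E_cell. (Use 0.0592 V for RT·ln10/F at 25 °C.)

0.13 V

Both half-cells are Ag⁺/Ag, so E°_cell = 0. The concentrated side is the cathode; the cell reaction moves Ag⁺ from high to low concentration with n = 1.
Q = [Ag⁺]_dilute/[Ag⁺]_conc = 5.85 × 10^-5/0.01 = 0.00585.
E = 0 − (0.0592/1) log Q = −(0.0592/1)(-2.233) = 0.1322 V.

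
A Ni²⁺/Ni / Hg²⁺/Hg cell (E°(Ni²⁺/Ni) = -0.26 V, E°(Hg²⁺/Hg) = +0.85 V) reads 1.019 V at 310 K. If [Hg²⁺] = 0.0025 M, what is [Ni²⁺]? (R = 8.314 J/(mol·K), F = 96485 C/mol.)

From the Nernst equation, ln Q = nF(E° − E)/RT = 2×96485×(1.11 − 1.019)/(8.314×310) = 6.813, so Q = 910.
With Q = [Ni²⁺]/[Hg²⁺] and the known concentrations, [Ni²⁺] in the numerator gives [Ni²⁺] = 2.3 M.

2.3 M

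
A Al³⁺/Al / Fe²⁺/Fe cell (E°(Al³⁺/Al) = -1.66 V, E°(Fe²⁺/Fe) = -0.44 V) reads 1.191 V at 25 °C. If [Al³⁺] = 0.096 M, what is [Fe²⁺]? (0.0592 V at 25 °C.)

0.022 M

From the Nernst equation, log Q = n(E° − E)/0.0592 = 6(1.22 − 1.191)/0.0592 = 2.939, so Q = 869.
With Q = [Al³⁺]^2/[Fe²⁺]^3 and the known concentrations, [Fe²⁺]^3 in the denominator gives [Fe²⁺] = 0.022 M.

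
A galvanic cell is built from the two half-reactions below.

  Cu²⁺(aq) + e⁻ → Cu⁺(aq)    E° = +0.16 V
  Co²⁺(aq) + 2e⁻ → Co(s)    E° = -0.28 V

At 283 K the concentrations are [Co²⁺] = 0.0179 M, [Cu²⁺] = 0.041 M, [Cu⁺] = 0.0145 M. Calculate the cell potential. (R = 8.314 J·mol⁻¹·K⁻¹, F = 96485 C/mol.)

The Cu²⁺/Cu⁺ couple has the higher reduction potential and acts as the cathode, so E°_cell = +0.16 − (-0.28) = 0.44 V.
Balancing electrons gives n = 2; the reaction quotient is Q = [Co²⁺]·[Cu⁺]^2/[Cu²⁺]^2 = 0.00224.
E = E° − (RT/nF) ln Q = 0.44 − (8.314×283)/(2×96485) × (-6.102) = 0.440 + 0.074 = 0.514 V.

0.514 V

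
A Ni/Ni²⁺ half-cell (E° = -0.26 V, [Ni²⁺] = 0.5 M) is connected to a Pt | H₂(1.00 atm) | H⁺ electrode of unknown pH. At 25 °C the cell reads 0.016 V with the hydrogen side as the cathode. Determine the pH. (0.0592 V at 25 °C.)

pH = 4.27

E°_cell = 0.26 V and n = 2.
log Q = n(E° − E)/0.0592 = 2×(0.26 − 0.016)/0.0592 = 8.243.
With Q = [Ni²⁺]·P(H₂) / [H⁺]^2, solving for [H⁺] gives log[H⁺] = -4.272, so pH = 4.27.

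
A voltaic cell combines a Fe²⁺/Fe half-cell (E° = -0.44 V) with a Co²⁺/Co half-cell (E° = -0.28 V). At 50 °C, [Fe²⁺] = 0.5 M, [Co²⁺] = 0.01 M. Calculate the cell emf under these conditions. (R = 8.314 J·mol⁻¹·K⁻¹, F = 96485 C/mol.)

The Co²⁺/Co couple has the higher reduction potential and acts as the cathode, so E°_cell = -0.28 − (-0.44) = 0.16 V.
Balancing electrons gives n = 2; the reaction quotient is Q = [Fe²⁺]/[Co²⁺] = 50.0.
E = E° − (RT/nF) ln Q = 0.16 − (8.314×323)/(2×96485) × (3.912) = 0.160 − 0.054 = 0.106 V.

0.106 V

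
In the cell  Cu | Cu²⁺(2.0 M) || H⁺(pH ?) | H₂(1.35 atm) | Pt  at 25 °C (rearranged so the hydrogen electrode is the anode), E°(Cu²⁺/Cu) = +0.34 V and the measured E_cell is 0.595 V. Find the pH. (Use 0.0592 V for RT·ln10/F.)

pH = 4.09

E°_cell = 0.34 V and n = 2.
log Q = n(E° − E)/0.0592 = 2×(0.34 − 0.595)/0.0592 = -8.615.
With Q = [H⁺]^2 / ([Cu²⁺]·P(H₂)), solving for [H⁺] gives log[H⁺] = -4.092, so pH = 4.09.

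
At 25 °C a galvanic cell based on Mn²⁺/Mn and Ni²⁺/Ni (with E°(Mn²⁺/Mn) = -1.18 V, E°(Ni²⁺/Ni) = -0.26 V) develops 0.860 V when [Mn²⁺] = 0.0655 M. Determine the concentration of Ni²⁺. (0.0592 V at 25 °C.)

From the Nernst equation, log Q = n(E° − E)/0.0592 = 2(0.92 − 0.860)/0.0592 = 2.027, so Q = 106.
With Q = [Mn²⁺]/[Ni²⁺] and the known concentrations, [Ni²⁺] in the denominator gives [Ni²⁺] = 6.2 × 10^-4 M.

6.2 × 10^-4 M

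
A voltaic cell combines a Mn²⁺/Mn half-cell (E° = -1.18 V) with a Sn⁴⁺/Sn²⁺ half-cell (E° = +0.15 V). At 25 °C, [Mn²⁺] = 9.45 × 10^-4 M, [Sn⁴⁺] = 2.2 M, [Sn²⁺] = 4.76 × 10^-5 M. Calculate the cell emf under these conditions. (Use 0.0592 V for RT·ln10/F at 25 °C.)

The Sn⁴⁺/Sn²⁺ couple has the higher reduction potential and acts as the cathode, so E°_cell = +0.15 − (-1.18) = 1.33 V.
Balancing electrons gives n = 2; the reaction quotient is Q = [Mn²⁺]·[Sn²⁺]/[Sn⁴⁺] = 2.04 × 10^-8.
At 25 °C, E = E° − (0.0592/n) log Q = 1.33 − (0.0592/2)(-7.689) = 1.330 + 0.228 = 1.558 V.

1.56 V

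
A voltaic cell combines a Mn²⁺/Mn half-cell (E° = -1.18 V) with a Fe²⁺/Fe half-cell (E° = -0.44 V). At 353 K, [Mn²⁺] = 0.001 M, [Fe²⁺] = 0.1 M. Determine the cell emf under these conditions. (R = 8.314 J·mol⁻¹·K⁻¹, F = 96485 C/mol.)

The Fe²⁺/Fe couple has the higher reduction potential and acts as the cathode, so E°_cell = -0.44 − (-1.18) = 0.74 V.
Balancing electrons gives n = 2; the reaction quotient is Q = [Mn²⁺]/[Fe²⁺] = 0.0100.
E = E° − (RT/nF) ln Q = 0.74 − (8.314×353)/(2×96485) × (-4.605) = 0.740 + 0.070 = 0.810 V.

0.810 V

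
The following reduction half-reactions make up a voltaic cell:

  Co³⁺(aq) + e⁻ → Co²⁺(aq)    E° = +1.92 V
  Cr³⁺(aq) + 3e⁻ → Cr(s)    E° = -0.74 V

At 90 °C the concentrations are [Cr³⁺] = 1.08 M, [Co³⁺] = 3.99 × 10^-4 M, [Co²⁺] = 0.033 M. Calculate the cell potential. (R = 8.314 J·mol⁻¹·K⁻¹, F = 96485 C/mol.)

2.52 V

The Co³⁺/Co²⁺ couple has the higher reduction potential and acts as the cathode, so E°_cell = +1.92 − (-0.74) = 2.66 V.
Balancing electrons gives n = 3; the reaction quotient is Q = [Cr³⁺]·[Co²⁺]^3/[Co³⁺]^3 = 6.11 × 10^5.
E = E° − (RT/nF) ln Q = 2.66 − (8.314×363)/(3×96485) × (13.323) = 2.660 − 0.139 = 2.521 V.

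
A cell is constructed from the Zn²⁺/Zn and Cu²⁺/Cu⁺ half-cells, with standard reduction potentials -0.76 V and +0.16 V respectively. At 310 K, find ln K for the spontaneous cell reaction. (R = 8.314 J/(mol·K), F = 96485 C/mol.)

E°_cell = +0.16 − (-0.76) = 0.92 V, with n = 2 electrons transferred.
At equilibrium E = 0, so the Nernst equation gives ln K = nFE°/RT = (2)(96485)(0.92)/((8.314)(310)) = 68.88.

ln K = 68.9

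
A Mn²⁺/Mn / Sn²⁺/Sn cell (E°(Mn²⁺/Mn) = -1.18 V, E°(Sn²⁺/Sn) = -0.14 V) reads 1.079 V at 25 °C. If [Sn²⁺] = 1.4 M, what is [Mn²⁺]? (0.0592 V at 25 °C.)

0.067 M

From the Nernst equation, log Q = n(E° − E)/0.0592 = 2(1.04 − 1.079)/0.0592 = -1.318, so Q = 0.0481.
With Q = [Mn²⁺]/[Sn²⁺] and the known concentrations, [Mn²⁺] in the numerator gives [Mn²⁺] = 0.067 M.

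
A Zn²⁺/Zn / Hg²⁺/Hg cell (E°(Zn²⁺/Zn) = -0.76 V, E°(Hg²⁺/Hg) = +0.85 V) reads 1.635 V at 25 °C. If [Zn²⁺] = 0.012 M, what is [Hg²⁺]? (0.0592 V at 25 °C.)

From the Nernst equation, log Q = n(E° − E)/0.0592 = 2(1.61 − 1.635)/0.0592 = -0.845, so Q = 0.143.
With Q = [Zn²⁺]/[Hg²⁺] and the known concentrations, [Hg²⁺] in the denominator gives [Hg²⁺] = 0.084 M.

0.084 M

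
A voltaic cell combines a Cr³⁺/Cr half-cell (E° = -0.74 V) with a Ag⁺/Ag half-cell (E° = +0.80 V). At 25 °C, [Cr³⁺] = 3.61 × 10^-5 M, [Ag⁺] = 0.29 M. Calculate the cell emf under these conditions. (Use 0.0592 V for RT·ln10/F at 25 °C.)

The Ag⁺/Ag couple has the higher reduction potential and acts as the cathode, so E°_cell = +0.80 − (-0.74) = 1.54 V.
Balancing electrons gives n = 3; the reaction quotient is Q = [Cr³⁺]/[Ag⁺]^3 = 0.00148.
At 25 °C, E = E° − (0.0592/n) log Q = 1.54 − (0.0592/3)(-2.830) = 1.540 + 0.056 = 1.596 V.

1.60 V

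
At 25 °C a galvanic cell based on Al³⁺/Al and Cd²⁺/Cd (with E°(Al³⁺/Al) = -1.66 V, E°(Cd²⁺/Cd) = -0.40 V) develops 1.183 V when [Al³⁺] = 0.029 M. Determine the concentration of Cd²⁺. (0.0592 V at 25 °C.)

2.4 × 10^-4 M

From the Nernst equation, log Q = n(E° − E)/0.0592 = 6(1.26 − 1.183)/0.0592 = 7.804, so Q = 6.37 × 10^7.
With Q = [Al³⁺]^2/[Cd²⁺]^3 and the known concentrations, [Cd²⁺]^3 in the denominator gives [Cd²⁺] = 2.4 × 10^-4 M.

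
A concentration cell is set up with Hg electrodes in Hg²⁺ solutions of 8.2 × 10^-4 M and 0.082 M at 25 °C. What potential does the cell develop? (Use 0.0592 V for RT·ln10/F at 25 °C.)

Both half-cells are Hg²⁺/Hg, so E°_cell = 0. The concentrated side is the cathode; the cell reaction moves Hg²⁺ from high to low concentration with n = 2.
Q = [Hg²⁺]_dilute/[Hg²⁺]_conc = 8.2 × 10^-4/0.082 = 0.0100.
E = 0 − (0.0592/2) log Q = −(0.0592/2)(-2.000) = 0.0592 V.

0.059 V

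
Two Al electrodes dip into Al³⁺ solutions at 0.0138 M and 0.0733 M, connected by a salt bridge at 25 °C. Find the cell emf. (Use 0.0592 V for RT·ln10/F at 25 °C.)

0.014 V

Both half-cells are Al³⁺/Al, so E°_cell = 0. The concentrated side is the cathode; the cell reaction moves Al³⁺ from high to low concentration with n = 3.
Q = [Al³⁺]_dilute/[Al³⁺]_conc = 0.0138/0.0733 = 0.188.
E = 0 − (0.0592/3) log Q = −(0.0592/3)(-0.725) = 0.0143 V.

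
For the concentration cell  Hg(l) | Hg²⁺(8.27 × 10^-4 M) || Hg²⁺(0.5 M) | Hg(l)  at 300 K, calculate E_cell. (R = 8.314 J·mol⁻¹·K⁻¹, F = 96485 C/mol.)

0.083 V

Both half-cells are Hg²⁺/Hg, so E°_cell = 0. The concentrated side is the cathode; the cell reaction moves Hg²⁺ from high to low concentration with n = 2.
Q = [Hg²⁺]_dilute/[Hg²⁺]_conc = 8.27 × 10^-4/0.5 = 0.00165.
E = 0 − (RT/nF) ln Q = −((8.314×300)/(2×96485))(-6.405) = 0.0828 V.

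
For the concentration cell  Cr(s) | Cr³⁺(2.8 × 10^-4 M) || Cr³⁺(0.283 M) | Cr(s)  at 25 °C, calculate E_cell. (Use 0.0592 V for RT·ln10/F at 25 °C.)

Both half-cells are Cr³⁺/Cr, so E°_cell = 0. The concentrated side is the cathode; the cell reaction moves Cr³⁺ from high to low concentration with n = 3.
Q = [Cr³⁺]_dilute/[Cr³⁺]_conc = 2.8 × 10^-4/0.283 = 9.89 × 10^-4.
E = 0 − (0.0592/3) log Q = −(0.0592/3)(-3.005) = 0.0593 V.

0.059 V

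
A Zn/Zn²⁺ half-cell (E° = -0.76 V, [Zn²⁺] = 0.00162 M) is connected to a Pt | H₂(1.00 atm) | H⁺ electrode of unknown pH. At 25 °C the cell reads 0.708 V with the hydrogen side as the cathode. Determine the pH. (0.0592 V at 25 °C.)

E°_cell = 0.76 V and n = 2.
log Q = n(E° − E)/0.0592 = 2×(0.76 − 0.708)/0.0592 = 1.757.
With Q = [Zn²⁺]·P(H₂) / [H⁺]^2, solving for [H⁺] gives log[H⁺] = -2.274, so pH = 2.27.

pH = 2.27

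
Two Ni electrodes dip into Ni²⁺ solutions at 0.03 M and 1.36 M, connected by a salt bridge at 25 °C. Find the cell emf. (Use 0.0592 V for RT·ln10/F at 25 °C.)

Both half-cells are Ni²⁺/Ni, so E°_cell = 0. The concentrated side is the cathode; the cell reaction moves Ni²⁺ from high to low concentration with n = 2.
Q = [Ni²⁺]_dilute/[Ni²⁺]_conc = 0.03/1.36 = 0.0221.
E = 0 − (0.0592/2) log Q = −(0.0592/2)(-1.656) = 0.0490 V.

0.049 V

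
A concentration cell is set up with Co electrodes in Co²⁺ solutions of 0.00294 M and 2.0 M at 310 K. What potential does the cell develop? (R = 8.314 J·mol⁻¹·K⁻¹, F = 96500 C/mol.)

0.087 V

Both half-cells are Co²⁺/Co, so E°_cell = 0. The concentrated side is the cathode; the cell reaction moves Co²⁺ from high to low concentration with n = 2.
Q = [Co²⁺]_dilute/[Co²⁺]_conc = 0.00294/2.0 = 0.00147.
E = 0 − (RT/nF) ln Q = −((8.314×310)/(2×96500))(-6.522) = 0.0871 V.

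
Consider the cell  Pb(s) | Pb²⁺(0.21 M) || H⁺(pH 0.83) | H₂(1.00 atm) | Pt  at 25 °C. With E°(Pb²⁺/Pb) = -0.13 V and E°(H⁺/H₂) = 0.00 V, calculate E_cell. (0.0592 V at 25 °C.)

0.10 V

The hydrogen couple is the cathode, so E°_cell = 0.13 V; n = 2.
[H⁺] = 10^(−0.83) = 0.15 M, and Q = [Pb²⁺]·P(H₂) / [H⁺]^2 = 9.60.
E = E° − (0.0592/2) log Q = 0.13 − (0.0592/2)(0.982) = 0.101 V.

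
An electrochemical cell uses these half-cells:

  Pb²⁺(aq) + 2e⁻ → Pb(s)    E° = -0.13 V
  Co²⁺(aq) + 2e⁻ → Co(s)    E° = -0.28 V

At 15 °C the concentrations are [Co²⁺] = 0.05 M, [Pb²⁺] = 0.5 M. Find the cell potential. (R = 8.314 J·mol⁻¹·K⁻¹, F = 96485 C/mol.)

0.179 V

The Pb²⁺/Pb couple has the higher reduction potential and acts as the cathode, so E°_cell = -0.13 − (-0.28) = 0.15 V.
Balancing electrons gives n = 2; the reaction quotient is Q = [Co²⁺]/[Pb²⁺] = 0.100.
E = E° − (RT/nF) ln Q = 0.15 − (8.314×288)/(2×96485) × (-2.303) = 0.150 + 0.029 = 0.179 V.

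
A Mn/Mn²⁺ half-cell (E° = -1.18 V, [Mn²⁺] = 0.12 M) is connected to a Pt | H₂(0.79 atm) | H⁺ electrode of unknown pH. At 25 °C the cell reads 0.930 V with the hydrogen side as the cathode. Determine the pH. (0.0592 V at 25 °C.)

E°_cell = 1.18 V and n = 2.
log Q = n(E° − E)/0.0592 = 2×(1.18 − 0.930)/0.0592 = 8.446.
With Q = [Mn²⁺]·P(H₂) / [H⁺]^2, solving for [H⁺] gives log[H⁺] = -4.735, so pH = 4.73.

pH = 4.73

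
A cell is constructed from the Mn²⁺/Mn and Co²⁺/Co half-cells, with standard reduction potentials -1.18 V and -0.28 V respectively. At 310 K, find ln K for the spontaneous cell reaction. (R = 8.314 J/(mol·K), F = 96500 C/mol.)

ln K = 67.4

E°_cell = -0.28 − (-1.18) = 0.90 V, with n = 2 electrons transferred.
At equilibrium E = 0, so the Nernst equation gives ln K = nFE°/RT = (2)(96500)(0.90)/((8.314)(310)) = 67.40.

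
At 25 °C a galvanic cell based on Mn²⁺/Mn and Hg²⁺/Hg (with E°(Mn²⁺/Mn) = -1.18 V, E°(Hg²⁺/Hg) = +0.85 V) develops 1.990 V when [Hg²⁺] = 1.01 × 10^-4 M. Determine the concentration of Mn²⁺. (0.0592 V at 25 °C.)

0.0023 M

From the Nernst equation, log Q = n(E° − E)/0.0592 = 2(2.03 − 1.990)/0.0592 = 1.351, so Q = 22.5.
With Q = [Mn²⁺]/[Hg²⁺] and the known concentrations, [Mn²⁺] in the numerator gives [Mn²⁺] = 0.0023 M.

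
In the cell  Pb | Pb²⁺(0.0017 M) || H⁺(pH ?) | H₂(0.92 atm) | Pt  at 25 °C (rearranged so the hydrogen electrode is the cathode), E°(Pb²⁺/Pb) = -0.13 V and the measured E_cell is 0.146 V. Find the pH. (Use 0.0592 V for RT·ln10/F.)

E°_cell = 0.13 V and n = 2.
log Q = n(E° − E)/0.0592 = 2×(0.13 − 0.146)/0.0592 = -0.541.
With Q = [Pb²⁺]·P(H₂) / [H⁺]^2, solving for [H⁺] gives log[H⁺] = -1.133, so pH = 1.13.

pH = 1.13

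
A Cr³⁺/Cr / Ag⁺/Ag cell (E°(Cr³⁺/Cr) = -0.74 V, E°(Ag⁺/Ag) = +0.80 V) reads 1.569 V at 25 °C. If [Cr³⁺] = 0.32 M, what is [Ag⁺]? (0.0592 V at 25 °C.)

From the Nernst equation, log Q = n(E° − E)/0.0592 = 3(1.54 − 1.569)/0.0592 = -1.470, so Q = 0.0339.
With Q = [Cr³⁺]/[Ag⁺]^3 and the known concentrations, [Ag⁺]^3 in the denominator gives [Ag⁺] = 2.1 M.

2.1 M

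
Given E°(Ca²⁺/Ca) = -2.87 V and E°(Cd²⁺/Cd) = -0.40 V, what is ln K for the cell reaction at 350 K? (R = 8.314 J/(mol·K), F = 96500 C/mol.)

E°_cell = -0.40 − (-2.87) = 2.47 V, with n = 2 electrons transferred.
At equilibrium E = 0, so the Nernst equation gives ln K = nFE°/RT = (2)(96500)(2.47)/((8.314)(350)) = 163.82.

ln K = 163.8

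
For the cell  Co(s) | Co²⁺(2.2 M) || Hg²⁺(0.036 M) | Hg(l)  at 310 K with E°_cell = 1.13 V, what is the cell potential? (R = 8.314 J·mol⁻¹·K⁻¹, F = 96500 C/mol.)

Balancing electrons gives n = 2; the reaction quotient is Q = [Co²⁺]/[Hg²⁺] = 61.1.
E = E° − (RT/nF) ln Q = 1.13 − (8.314×310)/(2×96500) × (4.113) = 1.130 − 0.055 = 1.075 V.

1.08 V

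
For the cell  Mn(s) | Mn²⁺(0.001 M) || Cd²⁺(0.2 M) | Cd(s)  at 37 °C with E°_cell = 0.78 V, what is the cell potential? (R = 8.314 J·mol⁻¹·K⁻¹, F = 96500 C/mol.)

0.851 V

Balancing electrons gives n = 2; the reaction quotient is Q = [Mn²⁺]/[Cd²⁺] = 0.00500.
E = E° − (RT/nF) ln Q = 0.78 − (8.314×310)/(2×96500) × (-5.298) = 0.780 + 0.071 = 0.851 V.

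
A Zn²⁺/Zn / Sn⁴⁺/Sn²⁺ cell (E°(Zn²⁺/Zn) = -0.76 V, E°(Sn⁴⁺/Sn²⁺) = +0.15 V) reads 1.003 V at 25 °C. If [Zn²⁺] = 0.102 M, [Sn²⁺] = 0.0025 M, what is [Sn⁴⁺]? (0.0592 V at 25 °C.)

0.35 M

From the Nernst equation, log Q = n(E° − E)/0.0592 = 2(0.91 − 1.003)/0.0592 = -3.142, so Q = 7.21 × 10^-4.
With Q = [Zn²⁺]·[Sn²⁺]/[Sn⁴⁺] and the known concentrations, [Sn⁴⁺] in the denominator gives [Sn⁴⁺] = 0.35 M.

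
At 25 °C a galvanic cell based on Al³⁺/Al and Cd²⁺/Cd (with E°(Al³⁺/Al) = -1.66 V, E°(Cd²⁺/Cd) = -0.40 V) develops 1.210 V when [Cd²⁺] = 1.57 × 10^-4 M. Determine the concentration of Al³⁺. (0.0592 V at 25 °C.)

6.7 × 10^-4 M

From the Nernst equation, log Q = n(E° − E)/0.0592 = 6(1.26 − 1.210)/0.0592 = 5.068, so Q = 1.17 × 10^5.
With Q = [Al³⁺]^2/[Cd²⁺]^3 and the known concentrations, [Al³⁺]^2 in the numerator gives [Al³⁺] = 6.7 × 10^-4 M.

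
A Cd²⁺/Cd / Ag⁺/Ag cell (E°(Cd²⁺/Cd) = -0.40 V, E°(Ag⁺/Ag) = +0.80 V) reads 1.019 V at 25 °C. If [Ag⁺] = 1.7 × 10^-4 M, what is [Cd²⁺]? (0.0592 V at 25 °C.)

0.038 M

From the Nernst equation, log Q = n(E° − E)/0.0592 = 2(1.20 − 1.019)/0.0592 = 6.115, so Q = 1.3 × 10^6.
With Q = [Cd²⁺]/[Ag⁺]^2 and the known concentrations, [Cd²⁺] in the numerator gives [Cd²⁺] = 0.038 M.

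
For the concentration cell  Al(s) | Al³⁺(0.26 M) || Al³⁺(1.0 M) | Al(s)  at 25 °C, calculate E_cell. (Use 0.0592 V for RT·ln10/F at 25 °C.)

Both half-cells are Al³⁺/Al, so E°_cell = 0. The concentrated side is the cathode; the cell reaction moves Al³⁺ from high to low concentration with n = 3.
Q = [Al³⁺]_dilute/[Al³⁺]_conc = 0.26/1.0 = 0.260.
E = 0 − (0.0592/3) log Q = −(0.0592/3)(-0.585) = 0.0115 V.

0.012 V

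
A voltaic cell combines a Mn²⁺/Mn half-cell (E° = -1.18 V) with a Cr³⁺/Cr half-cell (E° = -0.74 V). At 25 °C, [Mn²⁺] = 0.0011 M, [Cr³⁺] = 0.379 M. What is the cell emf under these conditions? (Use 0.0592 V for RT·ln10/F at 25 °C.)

The Cr³⁺/Cr couple has the higher reduction potential and acts as the cathode, so E°_cell = -0.74 − (-1.18) = 0.44 V.
Balancing electrons gives n = 6; the reaction quotient is Q = [Mn²⁺]^3/[Cr³⁺]^2 = 9.27 × 10^-9.
At 25 °C, E = E° − (0.0592/n) log Q = 0.44 − (0.0592/6)(-8.033) = 0.440 + 0.079 = 0.519 V.

0.519 V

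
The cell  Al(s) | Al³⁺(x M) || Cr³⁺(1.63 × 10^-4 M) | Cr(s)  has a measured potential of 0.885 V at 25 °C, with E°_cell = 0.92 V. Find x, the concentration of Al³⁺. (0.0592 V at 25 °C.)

0.0097 M

From the Nernst equation, log Q = n(E° − E)/0.0592 = 3(0.92 − 0.885)/0.0592 = 1.774, so Q = 59.4.
With Q = [Al³⁺]/[Cr³⁺] and the known concentrations, [Al³⁺] in the numerator gives [Al³⁺] = 0.0097 M.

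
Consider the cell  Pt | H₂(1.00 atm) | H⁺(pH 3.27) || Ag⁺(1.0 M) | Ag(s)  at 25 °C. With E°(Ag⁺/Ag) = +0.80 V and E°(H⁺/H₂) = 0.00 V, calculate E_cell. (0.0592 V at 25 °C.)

The Ag⁺/Ag couple is the cathode, so E°_cell = 0.80 V; n = 2.
[H⁺] = 10^(−3.27) = 5.4 × 10^-4 M, and Q = [H⁺]^2 / ([Ag⁺]^2·P(H₂)) = 2.88 × 10^-7.
E = E° − (0.0592/2) log Q = 0.80 − (0.0592/2)(-6.540) = 0.994 V.

0.99 V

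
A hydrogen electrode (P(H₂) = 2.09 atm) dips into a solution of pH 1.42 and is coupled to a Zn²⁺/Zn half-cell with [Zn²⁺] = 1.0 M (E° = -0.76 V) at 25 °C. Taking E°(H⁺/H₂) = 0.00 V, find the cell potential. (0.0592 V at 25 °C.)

0.67 V

The hydrogen couple is the cathode, so E°_cell = 0.76 V; n = 2.
[H⁺] = 10^(−1.42) = 0.038 M, and Q = [Zn²⁺]·P(H₂) / [H⁺]^2 = 1450.
E = E° − (0.0592/2) log Q = 0.76 − (0.0592/2)(3.160) = 0.666 V.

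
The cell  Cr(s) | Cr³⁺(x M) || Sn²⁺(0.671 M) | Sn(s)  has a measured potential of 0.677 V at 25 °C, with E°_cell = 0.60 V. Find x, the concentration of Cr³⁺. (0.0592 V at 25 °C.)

From the Nernst equation, log Q = n(E° − E)/0.0592 = 6(0.60 − 0.677)/0.0592 = -7.804, so Q = 1.57 × 10^-8.
With Q = [Cr³⁺]^2/[Sn²⁺]^3 and the known concentrations, [Cr³⁺]^2 in the numerator gives [Cr³⁺] = 6.9 × 10^-5 M.

6.9 × 10^-5 M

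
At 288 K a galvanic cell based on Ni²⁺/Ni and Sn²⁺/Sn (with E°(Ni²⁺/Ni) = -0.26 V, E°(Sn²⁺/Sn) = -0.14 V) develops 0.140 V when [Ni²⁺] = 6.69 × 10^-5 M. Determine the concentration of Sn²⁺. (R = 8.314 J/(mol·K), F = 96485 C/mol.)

3.4 × 10^-4 M

From the Nernst equation, ln Q = nF(E° − E)/RT = 2×96485×(0.12 − 0.140)/(8.314×288) = -1.612, so Q = 0.200.
With Q = [Ni²⁺]/[Sn²⁺] and the known concentrations, [Sn²⁺] in the denominator gives [Sn²⁺] = 3.4 × 10^-4 M.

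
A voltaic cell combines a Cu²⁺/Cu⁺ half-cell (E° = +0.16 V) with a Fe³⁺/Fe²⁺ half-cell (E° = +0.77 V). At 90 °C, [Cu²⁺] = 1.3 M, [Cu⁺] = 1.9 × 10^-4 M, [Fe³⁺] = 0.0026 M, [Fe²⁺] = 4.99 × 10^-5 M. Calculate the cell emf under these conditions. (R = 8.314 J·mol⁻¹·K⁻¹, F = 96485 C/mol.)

The Fe³⁺/Fe²⁺ couple has the higher reduction potential and acts as the cathode, so E°_cell = +0.77 − (+0.16) = 0.61 V.
Balancing electrons gives n = 1; the reaction quotient is Q = [Cu²⁺]·[Fe²⁺]/([Cu⁺]·[Fe³⁺]) = 131.
E = E° − (RT/nF) ln Q = 0.61 − (8.314×363)/(1×96485) × (4.878) = 0.610 − 0.153 = 0.457 V.

0.457 V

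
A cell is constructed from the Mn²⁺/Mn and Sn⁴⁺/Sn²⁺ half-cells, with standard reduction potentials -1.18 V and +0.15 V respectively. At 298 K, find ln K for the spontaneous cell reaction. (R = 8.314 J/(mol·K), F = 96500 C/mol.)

ln K = 103.6

E°_cell = +0.15 − (-1.18) = 1.33 V, with n = 2 electrons transferred.
At equilibrium E = 0, so the Nernst equation gives ln K = nFE°/RT = (2)(96500)(1.33)/((8.314)(298)) = 103.61.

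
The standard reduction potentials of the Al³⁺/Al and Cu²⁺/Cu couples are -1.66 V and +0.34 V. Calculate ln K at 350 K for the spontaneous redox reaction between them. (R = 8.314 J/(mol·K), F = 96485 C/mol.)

E°_cell = +0.34 − (-1.66) = 2.00 V, with n = 6 electrons transferred.
At equilibrium E = 0, so the Nernst equation gives ln K = nFE°/RT = (6)(96485)(2.00)/((8.314)(350)) = 397.89.

ln K = 397.9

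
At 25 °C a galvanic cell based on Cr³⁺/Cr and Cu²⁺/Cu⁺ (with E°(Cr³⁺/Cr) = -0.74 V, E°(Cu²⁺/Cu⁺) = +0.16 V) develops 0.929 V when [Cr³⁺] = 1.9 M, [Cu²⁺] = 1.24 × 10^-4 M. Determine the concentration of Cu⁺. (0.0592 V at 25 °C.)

3.2 × 10^-5 M

From the Nernst equation, log Q = n(E° − E)/0.0592 = 3(0.90 − 0.929)/0.0592 = -1.470, so Q = 0.0339.
With Q = [Cr³⁺]·[Cu⁺]^3/[Cu²⁺]^3 and the known concentrations, [Cu⁺]^3 in the numerator gives [Cu⁺] = 3.2 × 10^-5 M.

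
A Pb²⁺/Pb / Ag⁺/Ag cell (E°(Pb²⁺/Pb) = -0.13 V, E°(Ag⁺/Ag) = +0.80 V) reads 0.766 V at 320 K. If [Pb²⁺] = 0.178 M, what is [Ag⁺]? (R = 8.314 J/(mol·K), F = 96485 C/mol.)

0.0011 M

From the Nernst equation, ln Q = nF(E° − E)/RT = 2×96485×(0.93 − 0.766)/(8.314×320) = 11.895, so Q = 1.47 × 10^5.
With Q = [Pb²⁺]/[Ag⁺]^2 and the known concentrations, [Ag⁺]^2 in the denominator gives [Ag⁺] = 0.0011 M.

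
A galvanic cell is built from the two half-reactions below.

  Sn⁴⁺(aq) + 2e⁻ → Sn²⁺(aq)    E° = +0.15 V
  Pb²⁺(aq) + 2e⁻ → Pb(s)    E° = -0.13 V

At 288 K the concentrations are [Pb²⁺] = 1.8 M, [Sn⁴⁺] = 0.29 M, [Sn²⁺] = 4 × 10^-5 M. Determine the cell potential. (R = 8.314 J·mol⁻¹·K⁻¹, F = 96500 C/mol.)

The Sn⁴⁺/Sn²⁺ couple has the higher reduction potential and acts as the cathode, so E°_cell = +0.15 − (-0.13) = 0.28 V.
Balancing electrons gives n = 2; the reaction quotient is Q = [Pb²⁺]·[Sn²⁺]/[Sn⁴⁺] = 2.48 × 10^-4.
E = E° − (RT/nF) ln Q = 0.28 − (8.314×288)/(2×96500) × (-8.301) = 0.280 + 0.103 = 0.383 V.

0.383 V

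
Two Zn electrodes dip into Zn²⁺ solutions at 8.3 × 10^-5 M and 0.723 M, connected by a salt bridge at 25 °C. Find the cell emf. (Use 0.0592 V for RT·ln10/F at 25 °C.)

0.12 V

Both half-cells are Zn²⁺/Zn, so E°_cell = 0. The concentrated side is the cathode; the cell reaction moves Zn²⁺ from high to low concentration with n = 2.
Q = [Zn²⁺]_dilute/[Zn²⁺]_conc = 8.3 × 10^-5/0.723 = 1.15 × 10^-4.
E = 0 − (0.0592/2) log Q = −(0.0592/2)(-3.940) = 0.1166 V.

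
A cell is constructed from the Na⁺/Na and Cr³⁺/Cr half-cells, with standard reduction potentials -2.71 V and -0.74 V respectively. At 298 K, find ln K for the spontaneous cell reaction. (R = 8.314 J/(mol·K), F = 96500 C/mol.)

ln K = 230.2

E°_cell = -0.74 − (-2.71) = 1.97 V, with n = 3 electrons transferred.
At equilibrium E = 0, so the Nernst equation gives ln K = nFE°/RT = (3)(96500)(1.97)/((8.314)(298)) = 230.19.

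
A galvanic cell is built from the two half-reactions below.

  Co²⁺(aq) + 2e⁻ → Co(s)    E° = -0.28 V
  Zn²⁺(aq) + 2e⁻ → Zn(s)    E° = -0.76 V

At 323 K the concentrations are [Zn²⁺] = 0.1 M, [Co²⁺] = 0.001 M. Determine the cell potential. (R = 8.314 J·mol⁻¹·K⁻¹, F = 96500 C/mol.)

0.416 V

The Co²⁺/Co couple has the higher reduction potential and acts as the cathode, so E°_cell = -0.28 − (-0.76) = 0.48 V.
Balancing electrons gives n = 2; the reaction quotient is Q = [Zn²⁺]/[Co²⁺] = 100.
E = E° − (RT/nF) ln Q = 0.48 − (8.314×323)/(2×96500) × (4.605) = 0.480 − 0.064 = 0.416 V.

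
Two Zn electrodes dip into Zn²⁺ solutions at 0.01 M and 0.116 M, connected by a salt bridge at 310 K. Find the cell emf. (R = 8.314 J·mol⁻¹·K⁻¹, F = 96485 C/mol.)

0.033 V

Both half-cells are Zn²⁺/Zn, so E°_cell = 0. The concentrated side is the cathode; the cell reaction moves Zn²⁺ from high to low concentration with n = 2.
Q = [Zn²⁺]_dilute/[Zn²⁺]_conc = 0.01/0.116 = 0.0862.
E = 0 − (RT/nF) ln Q = −((8.314×310)/(2×96485))(-2.451) = 0.0327 V.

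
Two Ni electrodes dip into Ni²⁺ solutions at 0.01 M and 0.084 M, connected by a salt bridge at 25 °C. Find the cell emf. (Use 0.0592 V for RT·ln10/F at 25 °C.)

0.027 V

Both half-cells are Ni²⁺/Ni, so E°_cell = 0. The concentrated side is the cathode; the cell reaction moves Ni²⁺ from high to low concentration with n = 2.
Q = [Ni²⁺]_dilute/[Ni²⁺]_conc = 0.01/0.084 = 0.119.
E = 0 − (0.0592/2) log Q = −(0.0592/2)(-0.924) = 0.0274 V.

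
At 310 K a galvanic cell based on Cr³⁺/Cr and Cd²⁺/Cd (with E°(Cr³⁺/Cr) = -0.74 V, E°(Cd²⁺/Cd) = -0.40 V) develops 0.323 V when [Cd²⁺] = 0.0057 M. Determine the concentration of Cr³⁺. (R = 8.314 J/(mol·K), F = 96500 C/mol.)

0.0029 M

From the Nernst equation, ln Q = nF(E° − E)/RT = 6×96500×(0.34 − 0.323)/(8.314×310) = 3.819, so Q = 45.6.
With Q = [Cr³⁺]^2/[Cd²⁺]^3 and the known concentrations, [Cr³⁺]^2 in the numerator gives [Cr³⁺] = 0.0029 M.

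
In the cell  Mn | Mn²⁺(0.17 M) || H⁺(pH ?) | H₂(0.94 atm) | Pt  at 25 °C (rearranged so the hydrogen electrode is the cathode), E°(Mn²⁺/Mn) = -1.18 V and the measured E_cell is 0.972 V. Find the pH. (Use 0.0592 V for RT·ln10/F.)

pH = 3.91

E°_cell = 1.18 V and n = 2.
log Q = n(E° − E)/0.0592 = 2×(1.18 − 0.972)/0.0592 = 7.027.
With Q = [Mn²⁺]·P(H₂) / [H⁺]^2, solving for [H⁺] gives log[H⁺] = -3.912, so pH = 3.91.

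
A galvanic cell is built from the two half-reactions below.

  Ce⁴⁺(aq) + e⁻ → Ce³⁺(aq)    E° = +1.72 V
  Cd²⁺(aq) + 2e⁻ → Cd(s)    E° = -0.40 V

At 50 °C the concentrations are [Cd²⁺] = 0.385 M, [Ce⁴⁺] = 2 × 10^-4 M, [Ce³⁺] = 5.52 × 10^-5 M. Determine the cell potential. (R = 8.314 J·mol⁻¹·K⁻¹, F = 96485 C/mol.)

2.17 V

The Ce⁴⁺/Ce³⁺ couple has the higher reduction potential and acts as the cathode, so E°_cell = +1.72 − (-0.40) = 2.12 V.
Balancing electrons gives n = 2; the reaction quotient is Q = [Cd²⁺]·[Ce³⁺]^2/[Ce⁴⁺]^2 = 0.0293.
E = E° − (RT/nF) ln Q = 2.12 − (8.314×323)/(2×96485) × (-3.529) = 2.120 + 0.049 = 2.169 V.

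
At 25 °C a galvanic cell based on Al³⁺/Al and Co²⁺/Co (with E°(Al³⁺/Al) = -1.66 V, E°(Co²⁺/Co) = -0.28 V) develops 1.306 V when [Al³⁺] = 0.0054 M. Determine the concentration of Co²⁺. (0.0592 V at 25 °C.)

9.7 × 10^-5 M

From the Nernst equation, log Q = n(E° − E)/0.0592 = 6(1.38 − 1.306)/0.0592 = 7.500, so Q = 3.16 × 10^7.
With Q = [Al³⁺]^2/[Co²⁺]^3 and the known concentrations, [Co²⁺]^3 in the denominator gives [Co²⁺] = 9.7 × 10^-5 M.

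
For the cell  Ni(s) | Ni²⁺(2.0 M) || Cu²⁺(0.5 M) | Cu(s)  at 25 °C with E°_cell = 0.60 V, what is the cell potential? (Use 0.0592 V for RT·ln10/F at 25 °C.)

0.582 V

Balancing electrons gives n = 2; the reaction quotient is Q = [Ni²⁺]/[Cu²⁺] = 4.00.
At 25 °C, E = E° − (0.0592/n) log Q = 0.60 − (0.0592/2)(0.602) = 0.600 − 0.018 = 0.582 V.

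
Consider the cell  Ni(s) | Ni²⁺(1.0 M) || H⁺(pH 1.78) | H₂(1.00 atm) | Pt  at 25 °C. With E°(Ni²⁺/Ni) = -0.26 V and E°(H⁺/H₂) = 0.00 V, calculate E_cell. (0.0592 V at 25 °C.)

The hydrogen couple is the cathode, so E°_cell = 0.26 V; n = 2.
[H⁺] = 10^(−1.78) = 0.017 M, and Q = [Ni²⁺]·P(H₂) / [H⁺]^2 = 3630.
E = E° − (0.0592/2) log Q = 0.26 − (0.0592/2)(3.560) = 0.155 V.

0.15 V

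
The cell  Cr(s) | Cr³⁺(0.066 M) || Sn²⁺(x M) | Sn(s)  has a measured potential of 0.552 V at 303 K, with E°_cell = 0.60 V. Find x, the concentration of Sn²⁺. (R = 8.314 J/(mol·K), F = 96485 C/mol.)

0.0041 M

From the Nernst equation, ln Q = nF(E° − E)/RT = 6×96485×(0.60 − 0.552)/(8.314×303) = 11.031, so Q = 6.17 × 10^4.
With Q = [Cr³⁺]^2/[Sn²⁺]^3 and the known concentrations, [Sn²⁺]^3 in the denominator gives [Sn²⁺] = 0.0041 M.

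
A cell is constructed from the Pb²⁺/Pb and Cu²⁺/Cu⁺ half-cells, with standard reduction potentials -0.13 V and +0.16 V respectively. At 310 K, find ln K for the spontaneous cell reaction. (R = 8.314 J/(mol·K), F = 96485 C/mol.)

ln K = 21.7

E°_cell = +0.16 − (-0.13) = 0.29 V, with n = 2 electrons transferred.
At equilibrium E = 0, so the Nernst equation gives ln K = nFE°/RT = (2)(96485)(0.29)/((8.314)(310)) = 21.71.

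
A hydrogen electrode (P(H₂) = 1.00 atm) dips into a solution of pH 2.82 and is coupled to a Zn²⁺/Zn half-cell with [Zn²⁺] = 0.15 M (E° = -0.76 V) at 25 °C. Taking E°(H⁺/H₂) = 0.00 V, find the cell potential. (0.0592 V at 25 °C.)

0.62 V

The hydrogen couple is the cathode, so E°_cell = 0.76 V; n = 2.
[H⁺] = 10^(−2.82) = 0.0015 M, and Q = [Zn²⁺]·P(H₂) / [H⁺]^2 = 6.55 × 10^4.
E = E° − (0.0592/2) log Q = 0.76 − (0.0592/2)(4.816) = 0.617 V.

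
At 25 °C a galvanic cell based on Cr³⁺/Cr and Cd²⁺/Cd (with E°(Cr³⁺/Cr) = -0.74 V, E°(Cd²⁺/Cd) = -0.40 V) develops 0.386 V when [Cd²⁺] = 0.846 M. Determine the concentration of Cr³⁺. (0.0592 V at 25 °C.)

0.0036 M

From the Nernst equation, log Q = n(E° − E)/0.0592 = 6(0.34 − 0.386)/0.0592 = -4.662, so Q = 2.18 × 10^-5.
With Q = [Cr³⁺]^2/[Cd²⁺]^3 and the known concentrations, [Cr³⁺]^2 in the numerator gives [Cr³⁺] = 0.0036 M.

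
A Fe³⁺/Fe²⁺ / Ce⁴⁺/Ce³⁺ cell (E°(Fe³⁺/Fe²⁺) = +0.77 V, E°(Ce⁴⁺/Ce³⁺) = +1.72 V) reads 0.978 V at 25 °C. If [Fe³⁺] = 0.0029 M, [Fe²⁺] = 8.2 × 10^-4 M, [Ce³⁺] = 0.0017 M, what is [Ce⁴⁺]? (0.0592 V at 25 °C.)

0.018 M

From the Nernst equation, log Q = n(E° − E)/0.0592 = 1(0.95 − 0.978)/0.0592 = -0.473, so Q = 0.337.
With Q = [Fe³⁺]·[Ce³⁺]/([Fe²⁺]·[Ce⁴⁺]) and the known concentrations, [Ce⁴⁺] in the denominator gives [Ce⁴⁺] = 0.018 M.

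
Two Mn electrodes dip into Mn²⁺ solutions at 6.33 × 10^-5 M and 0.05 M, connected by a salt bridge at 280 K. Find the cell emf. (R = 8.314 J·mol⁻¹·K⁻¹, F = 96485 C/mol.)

Both half-cells are Mn²⁺/Mn, so E°_cell = 0. The concentrated side is the cathode; the cell reaction moves Mn²⁺ from high to low concentration with n = 2.
Q = [Mn²⁺]_dilute/[Mn²⁺]_conc = 6.33 × 10^-5/0.05 = 0.00127.
E = 0 − (RT/nF) ln Q = −((8.314×280)/(2×96485))(-6.672) = 0.0805 V.

0.080 V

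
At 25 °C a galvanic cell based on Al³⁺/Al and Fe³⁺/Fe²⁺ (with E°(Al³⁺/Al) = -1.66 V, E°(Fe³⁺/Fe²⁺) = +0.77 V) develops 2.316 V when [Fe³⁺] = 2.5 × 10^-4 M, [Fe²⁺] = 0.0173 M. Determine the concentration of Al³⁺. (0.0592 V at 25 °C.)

From the Nernst equation, log Q = n(E° − E)/0.0592 = 3(2.43 − 2.316)/0.0592 = 5.777, so Q = 5.98 × 10^5.
With Q = [Al³⁺]·[Fe²⁺]^3/[Fe³⁺]^3 and the known concentrations, [Al³⁺] in the numerator gives [Al³⁺] = 1.8 M.

1.8 M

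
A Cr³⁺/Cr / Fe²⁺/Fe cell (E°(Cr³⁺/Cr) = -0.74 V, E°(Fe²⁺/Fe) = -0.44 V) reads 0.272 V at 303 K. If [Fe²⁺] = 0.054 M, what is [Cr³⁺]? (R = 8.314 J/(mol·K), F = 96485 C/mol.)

From the Nernst equation, ln Q = nF(E° − E)/RT = 6×96485×(0.30 − 0.272)/(8.314×303) = 6.435, so Q = 623.
With Q = [Cr³⁺]^2/[Fe²⁺]^3 and the known concentrations, [Cr³⁺]^2 in the numerator gives [Cr³⁺] = 0.31 M.

0.31 M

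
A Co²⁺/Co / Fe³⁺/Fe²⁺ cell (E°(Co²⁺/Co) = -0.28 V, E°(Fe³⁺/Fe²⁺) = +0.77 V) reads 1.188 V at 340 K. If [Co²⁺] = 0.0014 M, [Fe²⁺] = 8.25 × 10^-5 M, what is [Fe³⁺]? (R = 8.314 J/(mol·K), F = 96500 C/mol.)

3.4 × 10^-4 M

From the Nernst equation, ln Q = nF(E° − E)/RT = 2×96500×(1.05 − 1.188)/(8.314×340) = -9.422, so Q = 8.09 × 10^-5.
With Q = [Co²⁺]·[Fe²⁺]^2/[Fe³⁺]^2 and the known concentrations, [Fe³⁺]^2 in the denominator gives [Fe³⁺] = 3.4 × 10^-4 M.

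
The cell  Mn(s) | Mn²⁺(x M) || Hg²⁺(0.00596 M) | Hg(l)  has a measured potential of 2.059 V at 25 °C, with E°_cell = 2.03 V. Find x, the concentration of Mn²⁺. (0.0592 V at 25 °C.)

From the Nernst equation, log Q = n(E° − E)/0.0592 = 2(2.03 − 2.059)/0.0592 = -0.980, so Q = 0.105.
With Q = [Mn²⁺]/[Hg²⁺] and the known concentrations, [Mn²⁺] in the numerator gives [Mn²⁺] = 6.2 × 10^-4 M.

6.2 × 10^-4 M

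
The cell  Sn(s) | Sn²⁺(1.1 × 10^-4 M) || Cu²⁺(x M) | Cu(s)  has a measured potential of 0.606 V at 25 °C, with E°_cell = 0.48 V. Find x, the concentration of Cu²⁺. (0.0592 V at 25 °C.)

2.0 M

From the Nernst equation, log Q = n(E° − E)/0.0592 = 2(0.48 − 0.606)/0.0592 = -4.257, so Q = 5.54 × 10^-5.
With Q = [Sn²⁺]/[Cu²⁺] and the known concentrations, [Cu²⁺] in the denominator gives [Cu²⁺] = 2.0 M.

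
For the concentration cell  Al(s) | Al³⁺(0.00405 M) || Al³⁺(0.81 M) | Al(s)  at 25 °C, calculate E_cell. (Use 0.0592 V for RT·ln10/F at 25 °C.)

Both half-cells are Al³⁺/Al, so E°_cell = 0. The concentrated side is the cathode; the cell reaction moves Al³⁺ from high to low concentration with n = 3.
Q = [Al³⁺]_dilute/[Al³⁺]_conc = 0.00405/0.81 = 0.00500.
E = 0 − (0.0592/3) log Q = −(0.0592/3)(-2.301) = 0.0454 V.

0.045 V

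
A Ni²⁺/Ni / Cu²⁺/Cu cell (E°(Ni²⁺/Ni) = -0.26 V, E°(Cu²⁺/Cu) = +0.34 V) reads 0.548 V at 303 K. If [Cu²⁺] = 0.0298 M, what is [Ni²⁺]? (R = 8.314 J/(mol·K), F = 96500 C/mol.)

1.6 M

From the Nernst equation, ln Q = nF(E° − E)/RT = 2×96500×(0.60 − 0.548)/(8.314×303) = 3.984, so Q = 53.7.
With Q = [Ni²⁺]/[Cu²⁺] and the known concentrations, [Ni²⁺] in the numerator gives [Ni²⁺] = 1.6 M.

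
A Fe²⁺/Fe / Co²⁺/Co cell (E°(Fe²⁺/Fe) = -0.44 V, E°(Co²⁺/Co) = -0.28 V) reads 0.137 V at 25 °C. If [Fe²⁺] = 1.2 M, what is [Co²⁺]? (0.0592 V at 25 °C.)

From the Nernst equation, log Q = n(E° − E)/0.0592 = 2(0.16 − 0.137)/0.0592 = 0.777, so Q = 5.98.
With Q = [Fe²⁺]/[Co²⁺] and the known concentrations, [Co²⁺] in the denominator gives [Co²⁺] = 0.2 M.

0.2 M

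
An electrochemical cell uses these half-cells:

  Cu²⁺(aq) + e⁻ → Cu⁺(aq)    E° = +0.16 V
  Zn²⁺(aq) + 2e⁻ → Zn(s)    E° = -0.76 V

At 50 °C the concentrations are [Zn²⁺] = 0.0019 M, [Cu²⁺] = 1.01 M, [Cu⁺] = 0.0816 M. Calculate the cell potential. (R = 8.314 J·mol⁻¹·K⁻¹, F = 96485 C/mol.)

1.08 V

The Cu²⁺/Cu⁺ couple has the higher reduction potential and acts as the cathode, so E°_cell = +0.16 − (-0.76) = 0.92 V.
Balancing electrons gives n = 2; the reaction quotient is Q = [Zn²⁺]·[Cu⁺]^2/[Cu²⁺]^2 = 1.24 × 10^-5.
E = E° − (RT/nF) ln Q = 0.92 − (8.314×323)/(2×96485) × (-11.298) = 0.920 + 0.157 = 1.077 V.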